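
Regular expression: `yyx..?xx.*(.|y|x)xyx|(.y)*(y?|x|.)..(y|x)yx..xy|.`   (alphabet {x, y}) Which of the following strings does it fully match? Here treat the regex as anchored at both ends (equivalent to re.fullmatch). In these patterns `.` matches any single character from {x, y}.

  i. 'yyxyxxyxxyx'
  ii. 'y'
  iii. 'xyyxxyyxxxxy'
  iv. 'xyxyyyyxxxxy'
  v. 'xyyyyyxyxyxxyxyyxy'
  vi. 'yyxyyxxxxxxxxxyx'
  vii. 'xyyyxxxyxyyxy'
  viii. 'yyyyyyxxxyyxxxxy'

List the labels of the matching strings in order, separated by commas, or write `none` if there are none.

i, ii, iii, iv, v, vi, vii, viii

i → match
ii → match
iii → match
iv → match
v → match
vi → match
vii → match
viii → match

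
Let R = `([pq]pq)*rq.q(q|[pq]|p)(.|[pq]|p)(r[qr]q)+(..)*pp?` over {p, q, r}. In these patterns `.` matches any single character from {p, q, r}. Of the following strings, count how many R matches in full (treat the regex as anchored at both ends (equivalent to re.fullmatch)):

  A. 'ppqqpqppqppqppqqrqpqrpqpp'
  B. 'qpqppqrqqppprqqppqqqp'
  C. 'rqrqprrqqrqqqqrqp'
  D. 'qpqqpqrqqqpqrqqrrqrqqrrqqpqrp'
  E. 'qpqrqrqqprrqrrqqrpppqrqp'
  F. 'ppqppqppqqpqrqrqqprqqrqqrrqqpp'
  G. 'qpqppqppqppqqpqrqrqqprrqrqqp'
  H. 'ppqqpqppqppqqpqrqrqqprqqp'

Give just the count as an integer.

6

A → no match
B → no match
C → match
D → match
E → match
F → match
G → match
H → match
Total matched: 6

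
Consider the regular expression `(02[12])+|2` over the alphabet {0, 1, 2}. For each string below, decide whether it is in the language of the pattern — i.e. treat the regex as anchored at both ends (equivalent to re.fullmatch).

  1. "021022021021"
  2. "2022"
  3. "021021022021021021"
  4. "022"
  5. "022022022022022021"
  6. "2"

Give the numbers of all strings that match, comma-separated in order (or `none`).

1, 3, 4, 5, 6

1 → match
2 → no match
3 → match
4 → match
5 → match
6 → match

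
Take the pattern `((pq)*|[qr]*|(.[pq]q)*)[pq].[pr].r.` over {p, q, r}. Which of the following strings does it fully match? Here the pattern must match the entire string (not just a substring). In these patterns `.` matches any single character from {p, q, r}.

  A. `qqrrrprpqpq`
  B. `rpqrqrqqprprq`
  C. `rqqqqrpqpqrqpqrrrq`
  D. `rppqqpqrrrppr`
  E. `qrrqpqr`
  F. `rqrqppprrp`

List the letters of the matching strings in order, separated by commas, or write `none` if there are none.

A → no match
B → no match
C → no match
D → no match
E → no match
F → match

F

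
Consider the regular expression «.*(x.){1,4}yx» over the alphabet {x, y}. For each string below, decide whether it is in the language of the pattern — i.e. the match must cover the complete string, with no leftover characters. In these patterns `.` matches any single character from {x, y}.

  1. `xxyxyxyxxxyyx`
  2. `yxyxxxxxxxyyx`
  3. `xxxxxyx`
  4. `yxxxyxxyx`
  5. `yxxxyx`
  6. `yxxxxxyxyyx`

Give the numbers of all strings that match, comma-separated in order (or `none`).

1 → match
2 → match
3 → match
4 → match
5 → match
6 → match

1, 2, 3, 4, 5, 6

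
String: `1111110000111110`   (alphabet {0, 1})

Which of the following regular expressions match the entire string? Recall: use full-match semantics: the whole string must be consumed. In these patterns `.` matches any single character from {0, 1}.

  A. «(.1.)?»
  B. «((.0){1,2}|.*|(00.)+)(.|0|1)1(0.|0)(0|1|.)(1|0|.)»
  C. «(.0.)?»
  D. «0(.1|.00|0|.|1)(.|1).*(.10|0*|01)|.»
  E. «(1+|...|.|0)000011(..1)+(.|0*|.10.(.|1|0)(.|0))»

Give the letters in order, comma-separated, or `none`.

E

A → no match
B → no match
C → no match
D → no match
E → match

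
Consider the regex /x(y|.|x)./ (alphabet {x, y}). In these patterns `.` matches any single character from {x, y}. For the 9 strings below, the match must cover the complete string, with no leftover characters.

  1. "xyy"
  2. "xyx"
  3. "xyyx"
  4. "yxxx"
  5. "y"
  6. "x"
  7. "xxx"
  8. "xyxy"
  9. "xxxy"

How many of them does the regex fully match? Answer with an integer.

1. "xyy" → match
2. "xyx" → match
3. "xyyx" → no match
4. "yxxx" → no match — must start with "x"
5. "y" → no match — must start with "x"
6. "x" → no match
7. "xxx" → match
8. "xyxy" → no match
9. "xxxy" → no match
Total matched: 3

3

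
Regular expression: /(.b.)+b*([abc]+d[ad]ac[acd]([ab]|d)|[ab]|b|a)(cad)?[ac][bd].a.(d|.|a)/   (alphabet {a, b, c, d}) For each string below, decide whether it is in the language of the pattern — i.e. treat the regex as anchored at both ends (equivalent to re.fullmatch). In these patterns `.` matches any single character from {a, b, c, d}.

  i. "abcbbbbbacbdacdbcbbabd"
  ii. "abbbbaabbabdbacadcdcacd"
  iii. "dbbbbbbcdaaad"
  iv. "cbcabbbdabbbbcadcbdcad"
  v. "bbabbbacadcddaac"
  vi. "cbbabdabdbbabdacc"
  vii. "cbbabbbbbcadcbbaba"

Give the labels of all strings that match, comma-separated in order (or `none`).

i → no match
ii → match
iii → match
iv → no match
v → match
vi → match
vii → match

ii, iii, v, vi, vii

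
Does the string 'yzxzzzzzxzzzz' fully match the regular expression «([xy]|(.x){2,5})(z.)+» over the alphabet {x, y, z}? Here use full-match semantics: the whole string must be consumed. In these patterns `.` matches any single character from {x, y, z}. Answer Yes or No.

Yes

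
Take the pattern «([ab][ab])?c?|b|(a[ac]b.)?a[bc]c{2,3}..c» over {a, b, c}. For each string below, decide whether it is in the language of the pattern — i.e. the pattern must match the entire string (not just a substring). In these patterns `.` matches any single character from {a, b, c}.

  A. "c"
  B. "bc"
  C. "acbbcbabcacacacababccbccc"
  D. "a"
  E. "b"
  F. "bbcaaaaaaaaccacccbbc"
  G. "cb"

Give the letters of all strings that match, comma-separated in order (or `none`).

A → match
B → no match
C → no match
D → no match
E → match
F → no match
G → no match

A, E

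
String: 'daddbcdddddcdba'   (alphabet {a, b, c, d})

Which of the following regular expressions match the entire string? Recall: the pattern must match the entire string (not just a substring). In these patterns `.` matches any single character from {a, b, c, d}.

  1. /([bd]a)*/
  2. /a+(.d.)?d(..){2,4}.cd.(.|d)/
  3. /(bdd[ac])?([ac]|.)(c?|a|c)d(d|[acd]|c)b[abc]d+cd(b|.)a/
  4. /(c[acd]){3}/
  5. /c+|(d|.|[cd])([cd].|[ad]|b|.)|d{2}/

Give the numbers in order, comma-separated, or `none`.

3

1 → no match
2 → no match — must start with 'a'
3 → match
4 → no match — must start with 'c'
5 → no match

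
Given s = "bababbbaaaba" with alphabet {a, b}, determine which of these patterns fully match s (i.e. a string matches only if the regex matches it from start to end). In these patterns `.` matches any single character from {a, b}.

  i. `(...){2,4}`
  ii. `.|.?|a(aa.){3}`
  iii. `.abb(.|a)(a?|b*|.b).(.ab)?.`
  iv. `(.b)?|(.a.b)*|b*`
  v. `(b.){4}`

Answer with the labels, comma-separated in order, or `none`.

i

i → match
ii → no match
iii → no match
iv → no match
v → no match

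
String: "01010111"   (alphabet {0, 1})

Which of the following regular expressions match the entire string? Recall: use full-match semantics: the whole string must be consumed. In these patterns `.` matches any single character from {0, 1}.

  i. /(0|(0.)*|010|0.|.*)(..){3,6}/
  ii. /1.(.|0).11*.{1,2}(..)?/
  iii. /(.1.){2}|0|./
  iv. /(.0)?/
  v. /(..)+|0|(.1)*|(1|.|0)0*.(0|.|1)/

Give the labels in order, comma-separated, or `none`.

i → match
ii → no match — must start with "1"
iii → no match
iv → no match
v → match

i, v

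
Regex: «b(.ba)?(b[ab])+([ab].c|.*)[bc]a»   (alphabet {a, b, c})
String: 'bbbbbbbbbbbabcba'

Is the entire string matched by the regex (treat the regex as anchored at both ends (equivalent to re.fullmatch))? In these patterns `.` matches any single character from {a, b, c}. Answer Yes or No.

Yes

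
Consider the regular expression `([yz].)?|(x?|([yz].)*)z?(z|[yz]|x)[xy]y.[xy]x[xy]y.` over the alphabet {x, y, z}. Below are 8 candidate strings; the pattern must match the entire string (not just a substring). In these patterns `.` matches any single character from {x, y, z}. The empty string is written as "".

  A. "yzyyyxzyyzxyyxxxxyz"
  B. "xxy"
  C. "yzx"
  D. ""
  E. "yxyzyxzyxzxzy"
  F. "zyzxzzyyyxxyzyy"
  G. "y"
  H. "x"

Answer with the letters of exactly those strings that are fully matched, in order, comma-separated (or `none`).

A, D

A → match
B. "xxy" → no match
C. "yzx" → no match
D. "" → match
E → no match
F → no match
G. "y" → no match
H. "x" → no match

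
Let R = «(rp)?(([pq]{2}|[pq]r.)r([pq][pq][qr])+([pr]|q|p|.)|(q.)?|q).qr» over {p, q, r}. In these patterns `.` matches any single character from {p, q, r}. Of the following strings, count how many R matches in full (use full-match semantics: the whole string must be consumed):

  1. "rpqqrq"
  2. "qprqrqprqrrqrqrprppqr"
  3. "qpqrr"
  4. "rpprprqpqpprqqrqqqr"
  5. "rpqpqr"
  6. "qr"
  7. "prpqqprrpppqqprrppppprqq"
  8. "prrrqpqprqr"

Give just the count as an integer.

3

1 → no match — must end with "qr"
2 → no match
3 → no match — must end with "qr"
4 → match
5 → match
6 → no match
7 → no match — must end with "qr"
8 → match
Total matched: 3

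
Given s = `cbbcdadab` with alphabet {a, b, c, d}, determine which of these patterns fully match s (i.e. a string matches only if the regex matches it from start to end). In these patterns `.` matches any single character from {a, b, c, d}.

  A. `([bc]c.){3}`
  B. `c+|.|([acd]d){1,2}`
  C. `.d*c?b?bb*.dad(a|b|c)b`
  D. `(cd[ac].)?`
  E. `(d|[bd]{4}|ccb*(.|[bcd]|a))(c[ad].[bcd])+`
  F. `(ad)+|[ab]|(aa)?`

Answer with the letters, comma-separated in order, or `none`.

C

A → no match
B → no match
C → match
D → no match
E → no match
F → no match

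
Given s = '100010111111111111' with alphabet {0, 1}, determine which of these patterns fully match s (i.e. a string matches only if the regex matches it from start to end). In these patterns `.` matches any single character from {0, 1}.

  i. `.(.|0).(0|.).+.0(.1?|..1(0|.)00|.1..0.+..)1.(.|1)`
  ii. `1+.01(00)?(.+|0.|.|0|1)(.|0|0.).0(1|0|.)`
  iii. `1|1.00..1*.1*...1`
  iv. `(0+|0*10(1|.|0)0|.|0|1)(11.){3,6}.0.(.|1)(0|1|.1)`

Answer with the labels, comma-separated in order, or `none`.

iii

i → no match
ii → no match
iii → match
iv → no match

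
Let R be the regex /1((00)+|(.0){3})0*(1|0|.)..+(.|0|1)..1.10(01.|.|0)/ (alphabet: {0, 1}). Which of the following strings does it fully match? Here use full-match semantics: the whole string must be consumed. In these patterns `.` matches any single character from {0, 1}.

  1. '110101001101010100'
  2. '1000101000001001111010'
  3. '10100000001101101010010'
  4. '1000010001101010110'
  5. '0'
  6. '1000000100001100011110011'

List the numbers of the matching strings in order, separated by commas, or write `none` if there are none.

1, 6

1 → match
2 → no match
3 → no match
4 → no match
5 → no match — must start with '1'
6 → match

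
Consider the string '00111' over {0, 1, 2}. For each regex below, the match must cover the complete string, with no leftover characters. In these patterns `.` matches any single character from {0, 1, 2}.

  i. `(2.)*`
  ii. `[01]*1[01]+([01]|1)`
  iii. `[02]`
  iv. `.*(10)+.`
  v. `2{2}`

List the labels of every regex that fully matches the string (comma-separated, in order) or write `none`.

ii

i → no match
ii → match
iii → no match
iv → no match
v → no match — must start with '2'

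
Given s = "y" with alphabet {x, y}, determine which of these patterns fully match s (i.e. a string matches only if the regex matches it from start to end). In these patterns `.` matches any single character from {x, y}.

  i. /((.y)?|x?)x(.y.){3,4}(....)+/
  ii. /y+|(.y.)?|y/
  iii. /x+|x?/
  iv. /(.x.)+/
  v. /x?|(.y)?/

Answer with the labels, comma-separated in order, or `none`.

i → no match
ii → match
iii → no match
iv → no match
v → no match

ii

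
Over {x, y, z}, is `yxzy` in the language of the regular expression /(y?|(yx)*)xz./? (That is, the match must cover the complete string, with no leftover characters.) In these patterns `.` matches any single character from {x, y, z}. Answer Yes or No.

Yes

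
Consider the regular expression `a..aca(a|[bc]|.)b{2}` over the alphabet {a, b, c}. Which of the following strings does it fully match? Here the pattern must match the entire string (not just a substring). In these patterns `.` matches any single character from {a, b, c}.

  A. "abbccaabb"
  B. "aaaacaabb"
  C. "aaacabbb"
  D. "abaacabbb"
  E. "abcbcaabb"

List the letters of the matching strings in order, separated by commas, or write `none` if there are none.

B, D

A. "abbccaabb" → no match
B. "aaaacaabb" → match
C. "aaacabbb" → no match
D. "abaacabbb" → match
E. "abcbcaabb" → no match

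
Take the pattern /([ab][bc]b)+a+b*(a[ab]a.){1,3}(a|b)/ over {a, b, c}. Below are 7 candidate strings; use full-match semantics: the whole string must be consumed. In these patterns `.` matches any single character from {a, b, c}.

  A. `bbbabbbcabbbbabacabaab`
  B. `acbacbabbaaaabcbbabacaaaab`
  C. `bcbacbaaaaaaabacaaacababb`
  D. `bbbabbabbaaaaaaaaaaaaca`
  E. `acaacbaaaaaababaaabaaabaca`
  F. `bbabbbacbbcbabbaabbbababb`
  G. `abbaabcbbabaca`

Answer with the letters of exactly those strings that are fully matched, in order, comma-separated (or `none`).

C, D

A → no match
B → no match
C → match
D → match
E → no match
F → no match
G → no match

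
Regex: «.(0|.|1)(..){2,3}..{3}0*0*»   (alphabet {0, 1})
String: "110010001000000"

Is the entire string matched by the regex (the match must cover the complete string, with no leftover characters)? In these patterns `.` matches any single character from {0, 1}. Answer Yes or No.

Yes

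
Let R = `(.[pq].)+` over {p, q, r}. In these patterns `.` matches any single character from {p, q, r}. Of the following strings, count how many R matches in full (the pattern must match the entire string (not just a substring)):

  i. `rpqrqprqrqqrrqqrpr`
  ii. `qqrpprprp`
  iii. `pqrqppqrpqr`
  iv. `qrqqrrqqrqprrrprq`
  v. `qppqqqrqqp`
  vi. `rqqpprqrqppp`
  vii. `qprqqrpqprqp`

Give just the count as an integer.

2

i → match
ii → no match
iii → no match
iv → no match
v → no match
vi → no match
vii → match
Total matched: 2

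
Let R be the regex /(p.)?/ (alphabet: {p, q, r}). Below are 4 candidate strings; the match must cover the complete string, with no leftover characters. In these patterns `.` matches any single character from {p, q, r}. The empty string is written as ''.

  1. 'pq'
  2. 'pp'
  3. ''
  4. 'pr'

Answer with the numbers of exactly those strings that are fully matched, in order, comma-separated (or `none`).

1. 'pq' → match
2. 'pp' → match
3. '' → match
4. 'pr' → match

1, 2, 3, 4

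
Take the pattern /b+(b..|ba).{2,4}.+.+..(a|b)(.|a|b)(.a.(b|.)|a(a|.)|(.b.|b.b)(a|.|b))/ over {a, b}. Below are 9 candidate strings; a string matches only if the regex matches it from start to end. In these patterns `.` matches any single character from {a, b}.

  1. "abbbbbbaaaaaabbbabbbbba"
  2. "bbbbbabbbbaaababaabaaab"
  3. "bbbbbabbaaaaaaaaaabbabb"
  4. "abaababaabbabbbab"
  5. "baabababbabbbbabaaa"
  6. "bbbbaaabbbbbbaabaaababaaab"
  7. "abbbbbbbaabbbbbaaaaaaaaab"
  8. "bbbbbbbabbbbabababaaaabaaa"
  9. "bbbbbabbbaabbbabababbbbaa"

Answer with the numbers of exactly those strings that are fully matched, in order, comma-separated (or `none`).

1 → no match — must start with "b"
2 → match
3 → match
4 → no match — must start with "b"
5 → no match
6 → match
7 → no match — must start with "b"
8 → match
9 → match

2, 3, 6, 8, 9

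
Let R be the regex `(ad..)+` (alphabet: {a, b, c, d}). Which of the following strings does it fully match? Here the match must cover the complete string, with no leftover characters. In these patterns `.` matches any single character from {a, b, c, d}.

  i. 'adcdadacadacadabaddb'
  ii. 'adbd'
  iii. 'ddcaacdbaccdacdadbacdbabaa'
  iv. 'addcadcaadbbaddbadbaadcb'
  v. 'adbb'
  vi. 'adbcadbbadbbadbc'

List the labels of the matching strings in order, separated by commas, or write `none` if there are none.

i → match
ii → match
iii → no match — must start with 'ad'
iv → match
v → match
vi → match

i, ii, iv, v, vi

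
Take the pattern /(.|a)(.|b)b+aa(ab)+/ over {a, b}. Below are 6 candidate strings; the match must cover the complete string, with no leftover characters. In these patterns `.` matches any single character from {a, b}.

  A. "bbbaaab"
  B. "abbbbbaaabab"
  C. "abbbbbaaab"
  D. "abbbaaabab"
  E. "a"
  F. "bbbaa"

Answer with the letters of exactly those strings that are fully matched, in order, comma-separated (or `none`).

A → match
B → match
C → match
D → match
E → no match — must end with "ab"
F → no match — must end with "ab"

A, B, C, D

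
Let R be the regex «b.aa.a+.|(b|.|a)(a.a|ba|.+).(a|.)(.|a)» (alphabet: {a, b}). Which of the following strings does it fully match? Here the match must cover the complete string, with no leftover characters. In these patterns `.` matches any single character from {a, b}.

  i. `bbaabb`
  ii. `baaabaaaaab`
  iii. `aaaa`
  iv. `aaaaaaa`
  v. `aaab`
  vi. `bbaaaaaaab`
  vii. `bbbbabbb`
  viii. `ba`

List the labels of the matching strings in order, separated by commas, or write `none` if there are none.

i, ii, iv, vi, vii

i. `bbaabb` → match
ii. `baaabaaaaab` → match
iii. `aaaa` → no match
iv. `aaaaaaa` → match
v. `aaab` → no match
vi. `bbaaaaaaab` → match
vii. `bbbbabbb` → match
viii. `ba` → no match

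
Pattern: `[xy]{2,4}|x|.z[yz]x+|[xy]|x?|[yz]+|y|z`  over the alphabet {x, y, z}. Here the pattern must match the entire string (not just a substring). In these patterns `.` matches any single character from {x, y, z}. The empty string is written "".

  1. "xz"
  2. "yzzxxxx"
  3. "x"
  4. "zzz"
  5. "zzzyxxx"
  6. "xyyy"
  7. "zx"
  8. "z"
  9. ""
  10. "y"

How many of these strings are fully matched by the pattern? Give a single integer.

7

1. "xz" → no match
2. "yzzxxxx" → match
3. "x" → match
4. "zzz" → match
5. "zzzyxxx" → no match
6. "xyyy" → match
7. "zx" → no match
8. "z" → match
9. "" → match
10. "y" → match
Total matched: 7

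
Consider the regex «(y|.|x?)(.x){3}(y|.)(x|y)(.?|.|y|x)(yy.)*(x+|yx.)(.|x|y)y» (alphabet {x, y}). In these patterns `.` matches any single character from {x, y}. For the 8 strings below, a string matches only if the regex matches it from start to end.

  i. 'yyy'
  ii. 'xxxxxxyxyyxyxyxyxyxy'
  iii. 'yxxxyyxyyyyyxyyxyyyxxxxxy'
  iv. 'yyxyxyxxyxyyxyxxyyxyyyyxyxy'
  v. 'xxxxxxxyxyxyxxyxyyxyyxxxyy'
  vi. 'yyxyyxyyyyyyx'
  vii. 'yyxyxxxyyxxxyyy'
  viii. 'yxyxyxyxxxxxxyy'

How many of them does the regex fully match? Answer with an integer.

i. 'yyy' → no match
ii → no match
iii → no match
iv → no match
v → no match
vi → no match — must end with 'y'
vii → no match
viii → match
Total matched: 1

1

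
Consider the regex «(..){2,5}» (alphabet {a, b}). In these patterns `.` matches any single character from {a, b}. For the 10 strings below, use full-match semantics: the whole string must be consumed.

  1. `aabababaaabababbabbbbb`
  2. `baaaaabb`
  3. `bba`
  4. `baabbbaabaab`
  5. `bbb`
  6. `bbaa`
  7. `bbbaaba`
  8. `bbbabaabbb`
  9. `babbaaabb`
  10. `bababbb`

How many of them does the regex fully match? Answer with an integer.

1 → no match
2 → match
3 → no match
4 → no match
5 → no match
6 → match
7 → no match
8 → match
9 → no match
10 → no match
Total matched: 3

3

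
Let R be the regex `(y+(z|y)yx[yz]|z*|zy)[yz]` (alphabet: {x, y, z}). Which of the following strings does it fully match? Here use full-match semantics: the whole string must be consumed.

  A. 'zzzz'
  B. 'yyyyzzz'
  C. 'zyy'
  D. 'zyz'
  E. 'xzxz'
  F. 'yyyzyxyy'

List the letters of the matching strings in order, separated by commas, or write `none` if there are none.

A, C, D, F

A → match
B → no match
C → match
D → match
E → no match
F → match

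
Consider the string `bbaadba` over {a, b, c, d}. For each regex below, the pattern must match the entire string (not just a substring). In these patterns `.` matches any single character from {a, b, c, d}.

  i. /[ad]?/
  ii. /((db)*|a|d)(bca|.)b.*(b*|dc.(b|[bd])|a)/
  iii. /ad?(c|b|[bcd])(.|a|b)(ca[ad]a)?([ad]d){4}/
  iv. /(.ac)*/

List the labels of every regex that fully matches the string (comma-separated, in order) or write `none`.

ii

i → no match
ii → match
iii → no match — must start with `a`
iv → no match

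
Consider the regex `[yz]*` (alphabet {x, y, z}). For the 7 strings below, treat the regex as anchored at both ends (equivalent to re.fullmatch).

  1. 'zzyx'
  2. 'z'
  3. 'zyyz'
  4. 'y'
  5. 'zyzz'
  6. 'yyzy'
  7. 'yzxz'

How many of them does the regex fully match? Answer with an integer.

1 → no match
2 → match
3 → match
4 → match
5 → match
6 → match
7 → no match
Total matched: 5

5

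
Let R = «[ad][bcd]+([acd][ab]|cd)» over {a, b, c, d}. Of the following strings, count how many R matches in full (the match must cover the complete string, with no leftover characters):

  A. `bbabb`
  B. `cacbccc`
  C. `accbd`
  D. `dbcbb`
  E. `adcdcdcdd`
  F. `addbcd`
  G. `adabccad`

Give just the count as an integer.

A. `bbabb` → no match
B. `cacbccc` → no match
C. `accbd` → no match
D. `dbcbb` → no match
E. `adcdcdcdd` → no match
F. `addbcd` → match
G. `adabccad` → no match
Total matched: 1

1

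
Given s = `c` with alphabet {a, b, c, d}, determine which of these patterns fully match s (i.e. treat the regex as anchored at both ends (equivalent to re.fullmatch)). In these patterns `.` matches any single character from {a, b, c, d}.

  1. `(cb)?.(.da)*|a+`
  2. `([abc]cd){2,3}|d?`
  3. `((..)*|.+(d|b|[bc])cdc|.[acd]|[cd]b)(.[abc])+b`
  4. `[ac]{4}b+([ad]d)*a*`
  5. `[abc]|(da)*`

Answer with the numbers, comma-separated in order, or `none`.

1, 5

1 → match
2 → no match
3 → no match — must end with `b`
4 → no match
5 → match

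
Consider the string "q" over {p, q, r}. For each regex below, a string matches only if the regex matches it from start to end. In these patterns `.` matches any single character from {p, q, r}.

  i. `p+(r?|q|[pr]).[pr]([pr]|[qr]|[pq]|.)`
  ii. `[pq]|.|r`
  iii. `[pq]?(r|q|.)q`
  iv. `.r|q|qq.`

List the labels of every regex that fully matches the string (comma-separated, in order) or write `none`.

ii, iv

i → no match — must start with "p"
ii → match
iii → no match
iv → match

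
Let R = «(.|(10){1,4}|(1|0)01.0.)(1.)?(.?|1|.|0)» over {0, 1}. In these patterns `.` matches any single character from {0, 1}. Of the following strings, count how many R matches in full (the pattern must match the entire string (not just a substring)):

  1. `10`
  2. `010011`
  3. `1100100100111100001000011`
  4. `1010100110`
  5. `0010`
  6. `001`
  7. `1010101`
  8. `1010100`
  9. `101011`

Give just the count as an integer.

1. `10` → match
2. `010011` → no match
3 → no match
4. `1010100110` → no match
5. `0010` → no match
6. `001` → no match
7. `1010101` → match
8. `1010100` → match
9. `101011` → match
Total matched: 4

4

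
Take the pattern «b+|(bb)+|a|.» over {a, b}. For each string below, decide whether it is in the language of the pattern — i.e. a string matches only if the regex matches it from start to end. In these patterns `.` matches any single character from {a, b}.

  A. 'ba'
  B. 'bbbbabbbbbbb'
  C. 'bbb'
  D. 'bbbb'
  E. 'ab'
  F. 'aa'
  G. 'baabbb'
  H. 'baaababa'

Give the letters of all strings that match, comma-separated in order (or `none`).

A → no match
B → no match
C → match
D → match
E → no match
F → no match
G → no match
H → no match

C, D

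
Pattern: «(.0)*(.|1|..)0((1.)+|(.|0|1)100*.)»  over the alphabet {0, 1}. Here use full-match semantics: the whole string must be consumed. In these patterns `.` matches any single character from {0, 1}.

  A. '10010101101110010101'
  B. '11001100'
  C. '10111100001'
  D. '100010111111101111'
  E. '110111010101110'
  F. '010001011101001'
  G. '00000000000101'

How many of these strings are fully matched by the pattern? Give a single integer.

3

A → no match
B → no match
C → no match
D → match
E → match
F → no match
G → match
Total matched: 3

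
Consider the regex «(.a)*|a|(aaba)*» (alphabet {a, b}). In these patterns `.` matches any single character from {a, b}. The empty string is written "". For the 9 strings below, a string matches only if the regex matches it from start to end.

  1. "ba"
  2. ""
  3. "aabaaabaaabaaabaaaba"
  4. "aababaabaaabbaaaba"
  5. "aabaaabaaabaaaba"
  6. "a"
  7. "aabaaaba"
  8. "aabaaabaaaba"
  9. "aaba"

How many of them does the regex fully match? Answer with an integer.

1 → match
2 → match
3 → match
4 → no match
5 → match
6 → match
7 → match
8 → match
9 → match
Total matched: 8

8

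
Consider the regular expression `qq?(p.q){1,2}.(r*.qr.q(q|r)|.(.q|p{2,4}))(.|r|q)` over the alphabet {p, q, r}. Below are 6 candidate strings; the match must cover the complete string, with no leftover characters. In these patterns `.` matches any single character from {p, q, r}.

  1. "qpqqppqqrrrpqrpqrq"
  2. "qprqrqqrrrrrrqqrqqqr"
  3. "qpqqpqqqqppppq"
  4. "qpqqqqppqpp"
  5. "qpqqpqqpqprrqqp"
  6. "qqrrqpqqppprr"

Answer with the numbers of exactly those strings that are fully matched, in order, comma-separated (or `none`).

1, 3

1 → match
2 → no match
3 → match
4 → no match
5 → no match
6 → no match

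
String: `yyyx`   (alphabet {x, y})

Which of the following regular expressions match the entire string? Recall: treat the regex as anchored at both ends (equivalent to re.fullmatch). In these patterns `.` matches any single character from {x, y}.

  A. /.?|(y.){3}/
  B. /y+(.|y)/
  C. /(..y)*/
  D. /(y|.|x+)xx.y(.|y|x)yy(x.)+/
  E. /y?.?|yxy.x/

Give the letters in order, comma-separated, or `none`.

A → no match
B → match
C → no match
D → no match
E → no match

B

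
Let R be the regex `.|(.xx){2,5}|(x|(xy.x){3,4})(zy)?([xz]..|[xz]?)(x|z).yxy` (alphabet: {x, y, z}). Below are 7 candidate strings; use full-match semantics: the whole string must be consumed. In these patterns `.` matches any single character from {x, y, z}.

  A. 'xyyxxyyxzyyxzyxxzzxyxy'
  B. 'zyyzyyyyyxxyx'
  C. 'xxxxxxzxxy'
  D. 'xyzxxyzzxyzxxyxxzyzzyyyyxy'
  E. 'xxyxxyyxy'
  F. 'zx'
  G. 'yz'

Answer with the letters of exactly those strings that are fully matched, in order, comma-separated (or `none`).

E

A → no match
B → no match
C. 'xxxxxxzxxy' → no match
D → no match
E. 'xxyxxyyxy' → match
F. 'zx' → no match
G. 'yz' → no match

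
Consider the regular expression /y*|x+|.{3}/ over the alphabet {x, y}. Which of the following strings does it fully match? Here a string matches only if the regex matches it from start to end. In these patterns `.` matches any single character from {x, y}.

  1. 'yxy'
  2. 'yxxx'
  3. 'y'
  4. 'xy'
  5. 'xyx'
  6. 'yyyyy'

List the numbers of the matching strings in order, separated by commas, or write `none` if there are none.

1, 3, 5, 6

1 → match
2 → no match
3 → match
4 → no match
5 → match
6 → match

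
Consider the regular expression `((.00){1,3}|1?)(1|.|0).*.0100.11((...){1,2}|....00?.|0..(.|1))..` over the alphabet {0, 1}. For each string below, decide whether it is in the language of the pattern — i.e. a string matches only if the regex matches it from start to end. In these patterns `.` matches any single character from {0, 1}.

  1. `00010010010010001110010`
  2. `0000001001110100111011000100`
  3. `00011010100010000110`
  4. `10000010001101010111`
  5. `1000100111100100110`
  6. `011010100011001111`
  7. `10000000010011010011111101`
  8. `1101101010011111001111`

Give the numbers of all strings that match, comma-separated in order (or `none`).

1 → match
2 → match
3 → no match
4 → match
5 → match
6 → match
7 → match
8 → match

1, 2, 4, 5, 6, 7, 8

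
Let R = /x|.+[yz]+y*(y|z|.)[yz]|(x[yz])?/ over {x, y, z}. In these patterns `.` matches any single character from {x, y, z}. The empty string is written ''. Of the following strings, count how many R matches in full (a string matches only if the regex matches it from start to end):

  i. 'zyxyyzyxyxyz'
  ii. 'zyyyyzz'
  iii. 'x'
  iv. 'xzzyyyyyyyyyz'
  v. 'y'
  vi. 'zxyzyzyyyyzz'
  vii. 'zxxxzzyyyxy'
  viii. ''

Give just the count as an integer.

6

i → no match
ii → match
iii → match
iv → match
v → no match
vi → match
vii → match
viii → match
Total matched: 6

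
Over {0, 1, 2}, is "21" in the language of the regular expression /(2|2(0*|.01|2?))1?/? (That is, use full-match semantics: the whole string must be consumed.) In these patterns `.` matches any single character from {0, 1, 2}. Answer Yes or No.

Yes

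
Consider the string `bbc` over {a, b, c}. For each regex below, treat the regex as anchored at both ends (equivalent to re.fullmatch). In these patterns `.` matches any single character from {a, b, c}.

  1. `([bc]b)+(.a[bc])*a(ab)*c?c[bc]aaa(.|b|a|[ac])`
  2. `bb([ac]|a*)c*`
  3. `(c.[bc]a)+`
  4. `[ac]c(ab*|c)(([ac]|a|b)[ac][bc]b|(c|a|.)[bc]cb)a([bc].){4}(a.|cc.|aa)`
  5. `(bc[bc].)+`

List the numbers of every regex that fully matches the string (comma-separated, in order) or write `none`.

2

1 → no match
2 → match
3 → no match — must start with `c`
4 → no match
5 → no match — must start with `bc`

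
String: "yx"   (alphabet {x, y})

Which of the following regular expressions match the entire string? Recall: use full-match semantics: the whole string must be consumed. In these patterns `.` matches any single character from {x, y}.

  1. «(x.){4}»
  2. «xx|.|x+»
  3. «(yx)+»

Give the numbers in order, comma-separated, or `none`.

1 → no match — must start with "x"
2 → no match
3 → match

3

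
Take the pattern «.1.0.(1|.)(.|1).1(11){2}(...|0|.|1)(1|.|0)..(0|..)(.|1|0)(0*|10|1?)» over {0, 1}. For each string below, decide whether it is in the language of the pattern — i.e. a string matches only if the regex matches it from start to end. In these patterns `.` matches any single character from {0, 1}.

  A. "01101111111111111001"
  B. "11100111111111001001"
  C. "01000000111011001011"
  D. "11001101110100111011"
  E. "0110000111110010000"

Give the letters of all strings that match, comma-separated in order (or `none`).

A → match
B → match
C → no match
D → no match
E → no match

A, B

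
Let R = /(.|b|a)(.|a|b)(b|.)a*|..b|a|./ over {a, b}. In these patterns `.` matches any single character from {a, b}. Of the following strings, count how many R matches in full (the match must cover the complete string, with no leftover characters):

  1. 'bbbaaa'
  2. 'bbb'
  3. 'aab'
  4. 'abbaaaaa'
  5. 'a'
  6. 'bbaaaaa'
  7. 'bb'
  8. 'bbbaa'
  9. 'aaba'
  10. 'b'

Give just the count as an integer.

1. 'bbbaaa' → match
2. 'bbb' → match
3. 'aab' → match
4. 'abbaaaaa' → match
5. 'a' → match
6. 'bbaaaaa' → match
7. 'bb' → no match
8. 'bbbaa' → match
9. 'aaba' → match
10. 'b' → match
Total matched: 9

9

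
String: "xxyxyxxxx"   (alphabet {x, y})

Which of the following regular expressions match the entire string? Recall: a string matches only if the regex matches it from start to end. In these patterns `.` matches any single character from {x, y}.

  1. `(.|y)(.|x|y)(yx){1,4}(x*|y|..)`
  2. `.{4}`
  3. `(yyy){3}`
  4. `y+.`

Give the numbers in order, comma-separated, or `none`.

1

1 → match
2 → no match
3 → no match — must start with "yyy"
4 → no match — must start with "y"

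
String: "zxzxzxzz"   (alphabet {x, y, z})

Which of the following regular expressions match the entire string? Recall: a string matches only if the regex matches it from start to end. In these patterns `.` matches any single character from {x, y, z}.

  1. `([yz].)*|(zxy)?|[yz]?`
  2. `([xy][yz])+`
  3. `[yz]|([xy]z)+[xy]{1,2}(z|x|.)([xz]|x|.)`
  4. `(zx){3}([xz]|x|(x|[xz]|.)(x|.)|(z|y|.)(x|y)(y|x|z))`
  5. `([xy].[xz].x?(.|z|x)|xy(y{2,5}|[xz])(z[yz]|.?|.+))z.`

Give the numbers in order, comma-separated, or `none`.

1 → match
2 → no match
3 → no match
4 → match
5 → no match

1, 4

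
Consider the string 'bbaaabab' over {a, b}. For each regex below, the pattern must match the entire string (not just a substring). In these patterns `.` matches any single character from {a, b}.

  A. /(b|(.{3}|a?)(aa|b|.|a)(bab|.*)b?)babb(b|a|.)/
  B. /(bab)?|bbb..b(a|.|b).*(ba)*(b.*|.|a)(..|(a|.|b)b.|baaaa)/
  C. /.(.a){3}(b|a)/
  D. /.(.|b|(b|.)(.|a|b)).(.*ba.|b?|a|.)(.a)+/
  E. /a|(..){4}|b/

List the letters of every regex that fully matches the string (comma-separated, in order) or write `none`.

A → no match
B → no match
C → match
D → no match — must end with 'a'
E → match

C, E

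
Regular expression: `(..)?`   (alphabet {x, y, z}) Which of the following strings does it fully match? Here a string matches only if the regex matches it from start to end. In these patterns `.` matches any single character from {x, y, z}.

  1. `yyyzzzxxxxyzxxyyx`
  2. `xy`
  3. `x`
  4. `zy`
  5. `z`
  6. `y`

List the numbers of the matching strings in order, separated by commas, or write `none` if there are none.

2, 4

1 → no match
2. `xy` → match
3. `x` → no match
4. `zy` → match
5. `z` → no match
6. `y` → no match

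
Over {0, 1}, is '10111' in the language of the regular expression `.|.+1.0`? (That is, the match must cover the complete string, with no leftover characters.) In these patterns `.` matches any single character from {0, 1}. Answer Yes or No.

No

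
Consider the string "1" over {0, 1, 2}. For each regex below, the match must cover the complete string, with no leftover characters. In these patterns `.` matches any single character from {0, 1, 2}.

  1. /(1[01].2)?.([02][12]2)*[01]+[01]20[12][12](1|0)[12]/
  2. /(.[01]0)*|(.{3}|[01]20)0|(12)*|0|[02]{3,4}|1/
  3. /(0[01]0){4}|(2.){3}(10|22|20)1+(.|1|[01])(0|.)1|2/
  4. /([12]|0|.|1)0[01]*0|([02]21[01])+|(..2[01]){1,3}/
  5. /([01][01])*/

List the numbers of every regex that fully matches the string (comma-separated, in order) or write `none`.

2

1 → no match
2 → match
3 → no match
4 → no match
5 → no match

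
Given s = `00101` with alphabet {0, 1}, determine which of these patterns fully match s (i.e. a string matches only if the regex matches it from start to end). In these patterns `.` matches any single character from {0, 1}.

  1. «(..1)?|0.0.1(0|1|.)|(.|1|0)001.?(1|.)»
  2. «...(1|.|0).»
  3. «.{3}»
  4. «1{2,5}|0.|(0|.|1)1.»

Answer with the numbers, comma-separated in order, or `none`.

1 → no match
2 → match
3 → no match
4 → no match

2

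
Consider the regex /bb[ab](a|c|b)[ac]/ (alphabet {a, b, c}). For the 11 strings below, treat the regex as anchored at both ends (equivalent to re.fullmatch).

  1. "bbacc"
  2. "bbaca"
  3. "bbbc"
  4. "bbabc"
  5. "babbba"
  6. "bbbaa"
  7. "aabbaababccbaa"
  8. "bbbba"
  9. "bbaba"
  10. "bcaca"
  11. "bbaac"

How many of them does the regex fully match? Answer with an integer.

7

1. "bbacc" → match
2. "bbaca" → match
3. "bbbc" → no match
4. "bbabc" → match
5. "babbba" → no match — must start with "bb"
6. "bbbaa" → match
7 → no match — must start with "bb"
8. "bbbba" → match
9. "bbaba" → match
10. "bcaca" → no match — must start with "bb"
11. "bbaac" → match
Total matched: 7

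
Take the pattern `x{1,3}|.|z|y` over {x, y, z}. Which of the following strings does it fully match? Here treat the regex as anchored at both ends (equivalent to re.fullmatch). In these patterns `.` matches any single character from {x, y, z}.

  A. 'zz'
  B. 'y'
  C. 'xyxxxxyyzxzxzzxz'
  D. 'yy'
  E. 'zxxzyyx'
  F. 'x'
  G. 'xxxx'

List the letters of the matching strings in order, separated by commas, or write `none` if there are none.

A → no match
B → match
C → no match
D → no match
E → no match
F → match
G → no match

B, F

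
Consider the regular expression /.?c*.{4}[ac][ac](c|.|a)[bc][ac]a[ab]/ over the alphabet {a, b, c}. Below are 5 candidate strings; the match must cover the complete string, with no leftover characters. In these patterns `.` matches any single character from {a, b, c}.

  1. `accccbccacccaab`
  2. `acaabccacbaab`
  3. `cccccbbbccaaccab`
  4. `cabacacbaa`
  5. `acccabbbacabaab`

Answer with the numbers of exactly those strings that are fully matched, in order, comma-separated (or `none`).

1, 2, 3, 5

1 → match
2 → match
3 → match
4 → no match
5 → match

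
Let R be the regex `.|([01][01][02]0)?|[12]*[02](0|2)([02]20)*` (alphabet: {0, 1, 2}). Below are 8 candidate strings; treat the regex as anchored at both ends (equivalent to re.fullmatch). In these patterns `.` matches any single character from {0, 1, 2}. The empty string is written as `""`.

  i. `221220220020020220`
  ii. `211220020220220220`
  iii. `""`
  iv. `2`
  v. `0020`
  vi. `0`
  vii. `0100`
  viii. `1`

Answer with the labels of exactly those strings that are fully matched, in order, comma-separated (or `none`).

i, ii, iii, iv, v, vi, vii, viii

i → match
ii → match
iii. `""` → match
iv. `2` → match
v. `0020` → match
vi. `0` → match
vii. `0100` → match
viii. `1` → match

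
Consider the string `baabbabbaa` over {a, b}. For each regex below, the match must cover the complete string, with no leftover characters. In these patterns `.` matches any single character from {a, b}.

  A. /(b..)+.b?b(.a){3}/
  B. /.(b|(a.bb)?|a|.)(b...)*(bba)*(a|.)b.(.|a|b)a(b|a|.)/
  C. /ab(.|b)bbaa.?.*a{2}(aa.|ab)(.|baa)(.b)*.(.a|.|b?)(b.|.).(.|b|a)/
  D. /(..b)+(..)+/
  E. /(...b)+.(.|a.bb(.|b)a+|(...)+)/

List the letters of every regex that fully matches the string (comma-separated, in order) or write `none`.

E

A → no match
B → no match
C → no match — must start with `ab`
D → no match
E → match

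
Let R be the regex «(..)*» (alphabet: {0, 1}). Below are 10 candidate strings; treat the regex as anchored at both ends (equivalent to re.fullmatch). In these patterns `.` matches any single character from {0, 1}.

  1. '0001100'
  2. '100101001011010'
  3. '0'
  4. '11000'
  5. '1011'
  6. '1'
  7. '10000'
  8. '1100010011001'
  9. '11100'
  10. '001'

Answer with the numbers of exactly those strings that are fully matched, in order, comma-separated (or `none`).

1 → no match
2 → no match
3 → no match
4 → no match
5 → match
6 → no match
7 → no match
8 → no match
9 → no match
10 → no match

5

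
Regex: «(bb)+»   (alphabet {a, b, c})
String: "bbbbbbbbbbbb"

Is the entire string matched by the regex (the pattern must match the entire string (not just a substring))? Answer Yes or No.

Yes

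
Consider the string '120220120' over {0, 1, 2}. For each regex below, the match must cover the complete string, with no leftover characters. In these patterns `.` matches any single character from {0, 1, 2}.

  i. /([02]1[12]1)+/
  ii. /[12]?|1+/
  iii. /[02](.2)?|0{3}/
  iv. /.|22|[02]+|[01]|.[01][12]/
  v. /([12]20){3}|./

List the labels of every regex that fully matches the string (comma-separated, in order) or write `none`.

i → no match — must end with '1'
ii → no match
iii → no match
iv → no match
v → match

v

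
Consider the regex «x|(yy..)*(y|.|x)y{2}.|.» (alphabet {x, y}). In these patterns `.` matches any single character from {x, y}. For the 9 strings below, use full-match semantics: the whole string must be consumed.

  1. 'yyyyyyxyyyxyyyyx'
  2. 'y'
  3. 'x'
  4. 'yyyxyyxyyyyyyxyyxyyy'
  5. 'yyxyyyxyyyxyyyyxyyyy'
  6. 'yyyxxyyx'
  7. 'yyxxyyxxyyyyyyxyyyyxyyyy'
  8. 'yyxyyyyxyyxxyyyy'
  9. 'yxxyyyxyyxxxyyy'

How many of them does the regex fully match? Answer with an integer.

1 → match
2 → match
3 → match
4 → no match
5 → match
6 → match
7 → match
8 → match
9 → no match
Total matched: 7

7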